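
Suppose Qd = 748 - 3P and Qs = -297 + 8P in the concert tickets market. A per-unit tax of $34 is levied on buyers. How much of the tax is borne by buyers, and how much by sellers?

Pre-tax equilibrium: P* = 95, Q* = 463.
Tax on buyers shifts demand to Qd = 748 − 3(P + 34) = 646 - 3P.
646 - 3P = -297 + 8P gives seller price Ps = 943/11; buyers pay Pb = 943/11 + 34 = 1317/11.
New quantity: Q = 748 − 3(1317/11) = 4277/11.
Buyer burden = 1317/11 − 95 = 272/11; seller burden = 95 − 943/11 = 102/11.

Buyers bear 272/11, sellers bear 102/11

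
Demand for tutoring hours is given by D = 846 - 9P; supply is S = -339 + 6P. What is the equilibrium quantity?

Q* = 135

Set D = S: 846 - 9P = -339 + 6P.
1185 = 15P, so P* = 79.
Q* = 846 − 9(79) = 135.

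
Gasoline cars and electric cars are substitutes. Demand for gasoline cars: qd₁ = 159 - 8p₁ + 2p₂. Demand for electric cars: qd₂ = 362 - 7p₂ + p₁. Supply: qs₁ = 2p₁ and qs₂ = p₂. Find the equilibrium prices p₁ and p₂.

Market 1: 159 - 8p₁ + 2p₂ = 2p₁ → 10p₁ - 2p₂ = 159.
Market 2: 8p₂ - p₁ = 362.
Eliminating p₂: 8×(1) + 2×(2) gives 78p₁ = 1996, so p₁ = 998/39.
Back-substitute into (2): p₂ = (362 + 1×998/39) / 8 = 3779/78.

p₁ = 998/39, p₂ = 3779/78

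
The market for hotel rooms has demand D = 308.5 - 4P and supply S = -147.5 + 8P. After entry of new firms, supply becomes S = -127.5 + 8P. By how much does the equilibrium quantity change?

Original equilibrium: P* = 38, Q* = 156.5.
New equilibrium: 308.5 - 4P = -127.5 + 8P, so 436 = 12P and P' = 109/3; Q' = 308.5 − 4(109/3) = 979/6.
Change in quantity: 979/6 − 156.5 = 20/3.

ΔQ = 20/3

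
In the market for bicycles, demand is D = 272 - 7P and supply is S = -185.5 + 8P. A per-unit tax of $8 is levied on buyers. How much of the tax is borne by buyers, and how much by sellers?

Buyers bear 64/15, sellers bear 56/15

Pre-tax equilibrium: P* = 30.5, Q* = 58.5.
Tax on buyers shifts demand to D = 272 − 7(P + 8) = 216 - 7P.
216 - 7P = -185.5 + 8P gives seller price Ps = 803/30; buyers pay Pb = 803/30 + 8 = 1043/30.
New quantity: Q = 272 − 7(1043/30) = 859/30.
Buyer burden = 1043/30 − 30.5 = 64/15; seller burden = 30.5 − 803/30 = 56/15.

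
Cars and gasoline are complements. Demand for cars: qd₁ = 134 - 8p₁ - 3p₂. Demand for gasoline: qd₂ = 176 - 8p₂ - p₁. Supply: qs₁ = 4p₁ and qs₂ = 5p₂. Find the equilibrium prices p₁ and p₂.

Market 1: 134 - 8p₁ - 3p₂ = 4p₁ → 12p₁ + 3p₂ = 134.
Market 2: 13p₂ + p₁ = 176.
Eliminating p₂: 13×(1) − 3×(2) gives 153p₁ = 1214, so p₁ = 1214/153.
Back-substitute into (2): p₂ = (176 − 1×1214/153) / 13 = 1978/153.

p₁ = 1214/153, p₂ = 1978/153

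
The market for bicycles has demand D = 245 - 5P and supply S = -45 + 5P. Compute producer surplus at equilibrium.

Producer surplus = 1000

Equilibrium: 245 - 5P = -45 + 5P gives P* = 29, Q* = 100.
Supply starts at P = 9 (where S = 0).
PS = ½(29 − 9)(100) = 1000.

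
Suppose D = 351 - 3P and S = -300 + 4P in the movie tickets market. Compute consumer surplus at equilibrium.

Equilibrium: 351 - 3P = -300 + 4P gives P* = 93, Q* = 72.
Demand choke price (D = 0): P = 117.
CS = ½(117 − 93)(72) = 864.

Consumer surplus = 864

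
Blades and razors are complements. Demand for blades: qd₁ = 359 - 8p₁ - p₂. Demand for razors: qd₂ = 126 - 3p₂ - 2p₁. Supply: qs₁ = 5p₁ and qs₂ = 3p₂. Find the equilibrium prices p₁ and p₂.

Market 1: 359 - 8p₁ - p₂ = 5p₁ → 13p₁ + p₂ = 359.
Market 2: 6p₂ + 2p₁ = 126.
Eliminating p₂: 6×(1) − 1×(2) gives 76p₁ = 2028, so p₁ = 507/19.
Back-substitute into (2): p₂ = (126 − 2×507/19) / 6 = 230/19.

p₁ = 507/19, p₂ = 230/19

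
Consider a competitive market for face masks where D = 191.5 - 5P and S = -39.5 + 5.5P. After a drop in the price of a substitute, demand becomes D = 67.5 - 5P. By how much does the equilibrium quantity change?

Original equilibrium: P* = 22, Q* = 81.5.
New equilibrium: 67.5 - 5P = -39.5 + 5.5P, so 107 = 10.5P and P' = 214/21; Q' = 67.5 − 5(214/21) = 695/42.
Change in quantity: 695/42 − 81.5 = -1364/21.

ΔQ = -1364/21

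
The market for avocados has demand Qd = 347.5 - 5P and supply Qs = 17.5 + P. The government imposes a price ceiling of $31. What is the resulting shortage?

Equilibrium price would be P* = 55, so the ceiling at 31 binds.
At P = 31: Qd = 347.5 − 5(31) = 192.5, Qs = 17.5 + 1(31) = 48.5.
Shortage = 192.5 − 48.5 = 144.

Shortage = 144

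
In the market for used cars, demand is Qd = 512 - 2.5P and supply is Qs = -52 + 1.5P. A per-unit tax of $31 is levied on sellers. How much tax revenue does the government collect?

Pre-tax equilibrium: P* = 141, Q* = 159.5.
Tax on sellers shifts supply to Qs = -52 + 1.5(P − 31) = -98.5 + 1.5P.
512 - 2.5P = -98.5 + 1.5P gives buyer price Pb = 152.625; sellers receive Ps = 152.625 − 31 = 121.625.
New quantity: Q = 512 − 2.5(152.625) = 130.4375.
Revenue = 31 × 130.4375 = 4043.5625.

Tax revenue = 4043.5625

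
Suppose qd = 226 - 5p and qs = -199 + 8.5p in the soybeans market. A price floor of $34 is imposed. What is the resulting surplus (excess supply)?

Equilibrium price would be p* = 850/27, so the floor at 34 binds.
At p = 34: qd = 56, qs = 90.
Surplus = 90 − 56 = 34.

Surplus = 34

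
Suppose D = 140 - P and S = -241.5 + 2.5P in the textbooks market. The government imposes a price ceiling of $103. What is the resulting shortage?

Shortage = 21

Equilibrium price would be P* = 109, so the ceiling at 103 binds.
At P = 103: D = 140 − 1(103) = 37, S = -241.5 + 2.5(103) = 16.
Shortage = 37 − 16 = 21.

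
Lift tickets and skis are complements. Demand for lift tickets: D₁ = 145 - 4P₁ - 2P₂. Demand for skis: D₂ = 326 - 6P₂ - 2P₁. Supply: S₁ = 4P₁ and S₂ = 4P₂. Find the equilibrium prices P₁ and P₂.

Market 1: 145 - 4P₁ - 2P₂ = 4P₁ → 8P₁ + 2P₂ = 145.
Market 2: 10P₂ + 2P₁ = 326.
Eliminating P₂: 10×(1) − 2×(2) gives 76P₁ = 798, so P₁ = 10.5.
Back-substitute into (2): P₂ = (326 − 2×10.5) / 10 = 30.5.

P₁ = 10.5, P₂ = 30.5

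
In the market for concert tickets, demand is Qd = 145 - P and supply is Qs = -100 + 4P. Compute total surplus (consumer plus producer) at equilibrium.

Total surplus = 5760

Equilibrium: 145 - P = -100 + 4P gives P* = 49, Q* = 96.
Demand choke price: P = 145; supply starts at P = 25.
CS = ½(145 − 49)(96) = 4608; PS = ½(49 − 25)(96) = 1152.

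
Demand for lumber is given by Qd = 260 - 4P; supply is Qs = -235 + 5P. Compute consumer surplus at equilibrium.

Consumer surplus = 200

Equilibrium: 260 - 4P = -235 + 5P gives P* = 55, Q* = 40.
Demand choke price (Qd = 0): P = 65.
CS = ½(65 − 55)(40) = 200.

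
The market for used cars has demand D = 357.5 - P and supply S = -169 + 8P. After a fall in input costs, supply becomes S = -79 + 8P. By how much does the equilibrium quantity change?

ΔQ = 10

Original equilibrium: P* = 58.5, Q* = 299.
New equilibrium: 357.5 - P = -79 + 8P, so 436.5 = 9P and P' = 48.5; Q' = 357.5 − 1(48.5) = 309.
Change in quantity: 309 − 299 = 10.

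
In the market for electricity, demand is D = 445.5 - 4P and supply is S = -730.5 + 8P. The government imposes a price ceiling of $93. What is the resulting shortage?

Equilibrium price would be P* = 98, so the ceiling at 93 binds.
At P = 93: D = 445.5 − 4(93) = 73.5, S = -730.5 + 8(93) = 13.5.
Shortage = 73.5 − 13.5 = 60.

Shortage = 60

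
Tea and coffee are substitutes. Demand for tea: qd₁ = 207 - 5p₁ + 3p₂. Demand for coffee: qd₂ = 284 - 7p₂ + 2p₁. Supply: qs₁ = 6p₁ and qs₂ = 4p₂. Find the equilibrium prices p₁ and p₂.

Market 1: 207 - 5p₁ + 3p₂ = 6p₁ → 11p₁ - 3p₂ = 207.
Market 2: 11p₂ - 2p₁ = 284.
Eliminating p₂: 11×(1) + 3×(2) gives 115p₁ = 3129, so p₁ = 3129/115.
Back-substitute into (2): p₂ = (284 + 2×3129/115) / 11 = 3538/115.

p₁ = 3129/115, p₂ = 3538/115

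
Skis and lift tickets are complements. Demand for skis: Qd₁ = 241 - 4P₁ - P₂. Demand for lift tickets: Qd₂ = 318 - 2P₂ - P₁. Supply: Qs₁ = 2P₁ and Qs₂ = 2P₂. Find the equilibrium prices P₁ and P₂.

P₁ = 646/23, P₂ = 1667/23

Market 1: 241 - 4P₁ - P₂ = 2P₁ → 6P₁ + P₂ = 241.
Market 2: 4P₂ + P₁ = 318.
Eliminating P₂: 4×(1) − 1×(2) gives 23P₁ = 646, so P₁ = 646/23.
Back-substitute into (2): P₂ = (318 − 1×646/23) / 4 = 1667/23.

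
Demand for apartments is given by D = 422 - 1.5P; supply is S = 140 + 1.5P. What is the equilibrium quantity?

Set D = S: 422 - 1.5P = 140 + 1.5P.
282 = 3P, so P* = 94.
Q* = 422 − 1.5(94) = 281.

Q* = 281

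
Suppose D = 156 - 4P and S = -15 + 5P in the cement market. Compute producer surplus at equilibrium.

Equilibrium: 156 - 4P = -15 + 5P gives P* = 19, Q* = 80.
Supply starts at P = 3 (where S = 0).
PS = ½(19 − 3)(80) = 640.

Producer surplus = 640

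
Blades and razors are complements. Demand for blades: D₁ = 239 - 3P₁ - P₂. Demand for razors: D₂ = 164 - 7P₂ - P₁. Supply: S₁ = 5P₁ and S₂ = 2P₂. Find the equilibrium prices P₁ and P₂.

P₁ = 1987/71, P₂ = 1073/71

Market 1: 239 - 3P₁ - P₂ = 5P₁ → 8P₁ + P₂ = 239.
Market 2: 9P₂ + P₁ = 164.
Eliminating P₂: 9×(1) − 1×(2) gives 71P₁ = 1987, so P₁ = 1987/71.
Back-substitute into (2): P₂ = (164 − 1×1987/71) / 9 = 1073/71.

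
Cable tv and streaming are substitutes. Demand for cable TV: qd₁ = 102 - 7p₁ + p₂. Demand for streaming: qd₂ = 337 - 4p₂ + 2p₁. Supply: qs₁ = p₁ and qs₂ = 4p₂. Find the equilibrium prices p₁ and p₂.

p₁ = 1153/62, p₂ = 1450/31

Market 1: 102 - 7p₁ + p₂ = p₁ → 8p₁ - p₂ = 102.
Market 2: 8p₂ - 2p₁ = 337.
Eliminating p₂: 8×(1) + 1×(2) gives 62p₁ = 1153, so p₁ = 1153/62.
Back-substitute into (2): p₂ = (337 + 2×1153/62) / 8 = 1450/31.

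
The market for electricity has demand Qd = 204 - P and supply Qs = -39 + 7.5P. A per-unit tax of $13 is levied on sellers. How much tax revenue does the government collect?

Tax revenue = 36231/17

Pre-tax equilibrium: P* = 486/17, Q* = 2982/17.
Tax on sellers shifts supply to Qs = -39 + 7.5(P − 13) = -136.5 + 7.5P.
204 - P = -136.5 + 7.5P gives buyer price Pb = 681/17; sellers receive Ps = 681/17 − 13 = 460/17.
New quantity: Q = 204 − 1(681/17) = 2787/17.
Revenue = 13 × 2787/17 = 36231/17.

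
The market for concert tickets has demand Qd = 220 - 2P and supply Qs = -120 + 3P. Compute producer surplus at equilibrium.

Equilibrium: 220 - 2P = -120 + 3P gives P* = 68, Q* = 84.
Supply starts at P = 40 (where Qs = 0).
PS = ½(68 − 40)(84) = 1176.

Producer surplus = 1176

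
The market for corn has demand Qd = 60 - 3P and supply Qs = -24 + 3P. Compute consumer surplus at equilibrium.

Equilibrium: 60 - 3P = -24 + 3P gives P* = 14, Q* = 18.
Demand choke price (Qd = 0): P = 20.
CS = ½(20 − 14)(18) = 54.

Consumer surplus = 54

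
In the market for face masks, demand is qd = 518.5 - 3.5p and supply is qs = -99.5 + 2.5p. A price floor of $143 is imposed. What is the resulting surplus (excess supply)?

Equilibrium price would be p* = 103, so the floor at 143 binds.
At p = 143: qd = 18, qs = 258.
Surplus = 258 − 18 = 240.

Surplus = 240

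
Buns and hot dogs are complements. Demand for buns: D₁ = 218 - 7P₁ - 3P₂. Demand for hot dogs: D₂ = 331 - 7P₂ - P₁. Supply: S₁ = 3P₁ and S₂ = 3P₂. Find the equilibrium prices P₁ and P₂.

P₁ = 1187/97, P₂ = 3092/97

Market 1: 218 - 7P₁ - 3P₂ = 3P₁ → 10P₁ + 3P₂ = 218.
Market 2: 10P₂ + P₁ = 331.
Eliminating P₂: 10×(1) − 3×(2) gives 97P₁ = 1187, so P₁ = 1187/97.
Back-substitute into (2): P₂ = (331 − 1×1187/97) / 10 = 3092/97.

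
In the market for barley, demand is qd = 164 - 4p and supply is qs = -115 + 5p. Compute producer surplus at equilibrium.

Equilibrium: 164 - 4p = -115 + 5p gives p* = 31, q* = 40.
Supply starts at p = 23 (where qs = 0).
PS = ½(31 − 23)(40) = 160.

Producer surplus = 160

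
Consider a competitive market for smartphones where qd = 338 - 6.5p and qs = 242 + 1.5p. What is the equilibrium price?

p* = 12

Set qd = qs: 338 - 6.5p = 242 + 1.5p.
96 = 8p, so p* = 12.
q* = 338 − 6.5(12) = 260.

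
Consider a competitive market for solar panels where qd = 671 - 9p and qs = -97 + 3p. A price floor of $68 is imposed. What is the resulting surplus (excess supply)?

Equilibrium price would be p* = 64, so the floor at 68 binds.
At p = 68: qd = 59, qs = 107.
Surplus = 107 − 59 = 48.

Surplus = 48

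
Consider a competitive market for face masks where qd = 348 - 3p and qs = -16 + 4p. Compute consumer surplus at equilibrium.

Equilibrium: 348 - 3p = -16 + 4p gives p* = 52, q* = 192.
Demand choke price (qd = 0): p = 116.
CS = ½(116 − 52)(192) = 6144.

Consumer surplus = 6144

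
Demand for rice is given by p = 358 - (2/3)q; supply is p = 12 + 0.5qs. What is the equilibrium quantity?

q* = 2076/7

Set the two price expressions equal: 358 - (2/3)q = 12 + 0.5q.
346 = (7/6)q, so q* = 2076/7.
p* = 358 − (2/3)(2076/7) = 1122/7.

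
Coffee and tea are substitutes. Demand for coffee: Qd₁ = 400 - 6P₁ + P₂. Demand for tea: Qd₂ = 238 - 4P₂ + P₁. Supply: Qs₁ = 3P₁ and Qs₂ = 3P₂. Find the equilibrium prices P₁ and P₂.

P₁ = 49, P₂ = 41

Market 1: 400 - 6P₁ + P₂ = 3P₁ → 9P₁ - P₂ = 400.
Market 2: 7P₂ - P₁ = 238.
Eliminating P₂: 7×(1) + 1×(2) gives 62P₁ = 3038, so P₁ = 49.
Back-substitute into (2): P₂ = (238 + 1×49) / 7 = 41.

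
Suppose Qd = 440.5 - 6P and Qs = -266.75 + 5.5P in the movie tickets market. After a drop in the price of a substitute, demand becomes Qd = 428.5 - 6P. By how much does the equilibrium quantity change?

Original equilibrium: P* = 61.5, Q* = 71.5.
New equilibrium: 428.5 - 6P = -266.75 + 5.5P, so 695.25 = 11.5P and P' = 2781/46; Q' = 428.5 − 6(2781/46) = 3025/46.
Change in quantity: 3025/46 − 71.5 = -132/23.

ΔQ = -132/23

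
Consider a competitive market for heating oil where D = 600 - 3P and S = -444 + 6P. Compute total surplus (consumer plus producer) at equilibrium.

Equilibrium: 600 - 3P = -444 + 6P gives P* = 116, Q* = 252.
Demand choke price: P = 200; supply starts at P = 74.
CS = ½(200 − 116)(252) = 10584; PS = ½(116 − 74)(252) = 5292.

Total surplus = 15876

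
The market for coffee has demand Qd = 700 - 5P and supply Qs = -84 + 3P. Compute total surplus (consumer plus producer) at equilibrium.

Total surplus = 11760

Equilibrium: 700 - 5P = -84 + 3P gives P* = 98, Q* = 210.
Demand choke price: P = 140; supply starts at P = 28.
CS = ½(140 − 98)(210) = 4410; PS = ½(98 − 28)(210) = 7350.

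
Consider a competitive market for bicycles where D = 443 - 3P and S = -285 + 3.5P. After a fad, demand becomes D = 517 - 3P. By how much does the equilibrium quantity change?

ΔQ = 518/13

Original equilibrium: P* = 112, Q* = 107.
New equilibrium: 517 - 3P = -285 + 3.5P, so 802 = 6.5P and P' = 1604/13; Q' = 517 − 3(1604/13) = 1909/13.
Change in quantity: 1909/13 − 107 = 518/13.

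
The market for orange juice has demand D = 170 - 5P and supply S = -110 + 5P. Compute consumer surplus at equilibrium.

Equilibrium: 170 - 5P = -110 + 5P gives P* = 28, Q* = 30.
Demand choke price (D = 0): P = 34.
CS = ½(34 − 28)(30) = 90.

Consumer surplus = 90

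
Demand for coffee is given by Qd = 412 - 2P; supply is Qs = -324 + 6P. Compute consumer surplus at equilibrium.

Equilibrium: 412 - 2P = -324 + 6P gives P* = 92, Q* = 228.
Demand choke price (Qd = 0): P = 206.
CS = ½(206 − 92)(228) = 12996.

Consumer surplus = 12996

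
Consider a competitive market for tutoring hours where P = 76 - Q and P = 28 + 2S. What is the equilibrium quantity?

Q* = 16

Set the two price expressions equal: 76 - Q = 28 + 2Q.
48 = 3Q, so Q* = 16.
P* = 76 − (1)(16) = 60.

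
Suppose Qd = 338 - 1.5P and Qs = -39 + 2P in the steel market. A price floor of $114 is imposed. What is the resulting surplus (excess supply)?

Surplus = 22

Equilibrium price would be P* = 754/7, so the floor at 114 binds.
At P = 114: Qd = 167, Qs = 189.
Surplus = 189 − 167 = 22.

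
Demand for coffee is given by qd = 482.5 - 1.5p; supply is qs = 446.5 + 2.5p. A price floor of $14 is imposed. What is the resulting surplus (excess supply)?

Surplus = 20

Equilibrium price would be p* = 9, so the floor at 14 binds.
At p = 14: qd = 461.5, qs = 481.5.
Surplus = 481.5 − 461.5 = 20.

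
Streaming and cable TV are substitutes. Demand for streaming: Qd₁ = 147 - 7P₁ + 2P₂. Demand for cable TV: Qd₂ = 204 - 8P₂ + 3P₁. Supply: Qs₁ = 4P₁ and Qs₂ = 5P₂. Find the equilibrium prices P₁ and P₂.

P₁ = 2319/137, P₂ = 2685/137

Market 1: 147 - 7P₁ + 2P₂ = 4P₁ → 11P₁ - 2P₂ = 147.
Market 2: 13P₂ - 3P₁ = 204.
Eliminating P₂: 13×(1) + 2×(2) gives 137P₁ = 2319, so P₁ = 2319/137.
Back-substitute into (2): P₂ = (204 + 3×2319/137) / 13 = 2685/137.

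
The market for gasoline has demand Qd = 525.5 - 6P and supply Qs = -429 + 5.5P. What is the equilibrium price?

P* = 83

Set Qd = Qs: 525.5 - 6P = -429 + 5.5P.
954.5 = 11.5P, so P* = 83.
Q* = 525.5 − 6(83) = 27.5.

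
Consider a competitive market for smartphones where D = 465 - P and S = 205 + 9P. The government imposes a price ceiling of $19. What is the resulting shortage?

Shortage = 70

Equilibrium price would be P* = 26, so the ceiling at 19 binds.
At P = 19: D = 465 − 1(19) = 446, S = 205 + 9(19) = 376.
Shortage = 446 − 376 = 70.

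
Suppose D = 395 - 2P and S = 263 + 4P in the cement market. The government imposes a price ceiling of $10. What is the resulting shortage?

Equilibrium price would be P* = 22, so the ceiling at 10 binds.
At P = 10: D = 395 − 2(10) = 375, S = 263 + 4(10) = 303.
Shortage = 375 − 303 = 72.

Shortage = 72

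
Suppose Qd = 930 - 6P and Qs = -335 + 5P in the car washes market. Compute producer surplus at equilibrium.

Equilibrium: 930 - 6P = -335 + 5P gives P* = 115, Q* = 240.
Supply starts at P = 67 (where Qs = 0).
PS = ½(115 − 67)(240) = 5760.

Producer surplus = 5760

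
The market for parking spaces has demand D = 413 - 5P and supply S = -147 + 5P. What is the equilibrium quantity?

Q* = 133

Set D = S: 413 - 5P = -147 + 5P.
560 = 10P, so P* = 56.
Q* = 413 − 5(56) = 133.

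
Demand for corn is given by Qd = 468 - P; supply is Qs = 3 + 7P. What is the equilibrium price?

Set Qd = Qs: 468 - P = 3 + 7P.
465 = 8P, so P* = 58.125.
Q* = 468 − 1(58.125) = 409.875.

P* = 58.125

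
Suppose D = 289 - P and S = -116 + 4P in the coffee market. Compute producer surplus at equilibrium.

Producer surplus = 5408

Equilibrium: 289 - P = -116 + 4P gives P* = 81, Q* = 208.
Supply starts at P = 29 (where S = 0).
PS = ½(81 − 29)(208) = 5408.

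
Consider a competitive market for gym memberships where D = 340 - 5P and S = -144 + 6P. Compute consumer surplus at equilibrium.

Consumer surplus = 1440

Equilibrium: 340 - 5P = -144 + 6P gives P* = 44, Q* = 120.
Demand choke price (D = 0): P = 68.
CS = ½(68 − 44)(120) = 1440.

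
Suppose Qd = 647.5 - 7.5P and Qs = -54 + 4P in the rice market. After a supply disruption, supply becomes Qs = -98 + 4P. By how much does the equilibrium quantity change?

Original equilibrium: P* = 61, Q* = 190.
New equilibrium: 647.5 - 7.5P = -98 + 4P, so 745.5 = 11.5P and P' = 1491/23; Q' = 647.5 − 7.5(1491/23) = 3710/23.
Change in quantity: 3710/23 − 190 = -660/23.

ΔQ = -660/23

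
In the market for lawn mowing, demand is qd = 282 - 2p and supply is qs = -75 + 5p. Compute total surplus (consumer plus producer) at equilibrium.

Equilibrium: 282 - 2p = -75 + 5p gives p* = 51, q* = 180.
Demand choke price: p = 141; supply starts at p = 15.
CS = ½(141 − 51)(180) = 8100; PS = ½(51 − 15)(180) = 3240.

Total surplus = 11340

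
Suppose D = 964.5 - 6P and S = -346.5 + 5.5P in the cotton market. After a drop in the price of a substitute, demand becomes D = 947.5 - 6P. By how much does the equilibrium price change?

Original equilibrium: P* = 114, Q* = 280.5.
New equilibrium: 947.5 - 6P = -346.5 + 5.5P, so 1294 = 11.5P and P' = 2588/23; Q' = 947.5 − 6(2588/23) = 12529/46.
Change in price: 2588/23 − 114 = -34/23.

ΔP = -34/23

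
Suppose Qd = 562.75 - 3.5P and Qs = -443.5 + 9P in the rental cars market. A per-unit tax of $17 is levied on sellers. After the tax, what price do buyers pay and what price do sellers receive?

Buyers pay $92.74, sellers receive $75.74

Pre-tax equilibrium: P* = 80.5, Q* = 281.
Tax on sellers shifts supply to Qs = -443.5 + 9(P − 17) = -596.5 + 9P.
562.75 - 3.5P = -596.5 + 9P gives buyer price Pb = 92.74; sellers receive Ps = 92.74 − 17 = 75.74.
New quantity: Q = 562.75 − 3.5(92.74) = 238.16.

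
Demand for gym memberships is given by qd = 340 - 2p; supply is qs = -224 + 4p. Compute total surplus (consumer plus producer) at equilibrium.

Equilibrium: 340 - 2p = -224 + 4p gives p* = 94, q* = 152.
Demand choke price: p = 170; supply starts at p = 56.
CS = ½(170 − 94)(152) = 5776; PS = ½(94 − 56)(152) = 2888.

Total surplus = 8664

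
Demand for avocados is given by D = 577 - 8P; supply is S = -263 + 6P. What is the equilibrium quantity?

Q* = 97

Set D = S: 577 - 8P = -263 + 6P.
840 = 14P, so P* = 60.
Q* = 577 − 8(60) = 97.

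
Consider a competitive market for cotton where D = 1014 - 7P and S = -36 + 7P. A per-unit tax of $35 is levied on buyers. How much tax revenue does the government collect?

Pre-tax equilibrium: P* = 75, Q* = 489.
Tax on buyers shifts demand to D = 1014 − 7(P + 35) = 769 - 7P.
769 - 7P = -36 + 7P gives seller price Ps = 57.5; buyers pay Pb = 57.5 + 35 = 92.5.
New quantity: Q = 1014 − 7(92.5) = 366.5.
Revenue = 35 × 366.5 = 12827.5.

Tax revenue = 12827.5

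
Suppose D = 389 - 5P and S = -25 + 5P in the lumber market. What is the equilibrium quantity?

Q* = 182

Set D = S: 389 - 5P = -25 + 5P.
414 = 10P, so P* = 41.4.
Q* = 389 − 5(41.4) = 182.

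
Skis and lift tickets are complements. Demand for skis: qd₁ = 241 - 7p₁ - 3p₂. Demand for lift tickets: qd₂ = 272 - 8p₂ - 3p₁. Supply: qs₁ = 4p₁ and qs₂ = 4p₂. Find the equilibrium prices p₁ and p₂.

p₁ = 692/41, p₂ = 2269/123

Market 1: 241 - 7p₁ - 3p₂ = 4p₁ → 11p₁ + 3p₂ = 241.
Market 2: 12p₂ + 3p₁ = 272.
Eliminating p₂: 12×(1) − 3×(2) gives 123p₁ = 2076, so p₁ = 692/41.
Back-substitute into (2): p₂ = (272 − 3×692/41) / 12 = 2269/123.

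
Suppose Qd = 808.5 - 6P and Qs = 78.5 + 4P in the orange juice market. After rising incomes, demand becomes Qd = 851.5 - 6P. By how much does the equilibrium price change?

Original equilibrium: P* = 73, Q* = 370.5.
New equilibrium: 851.5 - 6P = 78.5 + 4P, so 773 = 10P and P' = 77.3; Q' = 851.5 − 6(77.3) = 387.7.
Change in price: 77.3 − 73 = 4.3.

ΔP = 4.3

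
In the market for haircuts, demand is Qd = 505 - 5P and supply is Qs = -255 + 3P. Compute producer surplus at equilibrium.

Equilibrium: 505 - 5P = -255 + 3P gives P* = 95, Q* = 30.
Supply starts at P = 85 (where Qs = 0).
PS = ½(95 − 85)(30) = 150.

Producer surplus = 150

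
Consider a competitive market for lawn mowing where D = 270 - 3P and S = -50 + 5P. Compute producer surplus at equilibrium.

Equilibrium: 270 - 3P = -50 + 5P gives P* = 40, Q* = 150.
Supply starts at P = 10 (where S = 0).
PS = ½(40 − 10)(150) = 2250.

Producer surplus = 2250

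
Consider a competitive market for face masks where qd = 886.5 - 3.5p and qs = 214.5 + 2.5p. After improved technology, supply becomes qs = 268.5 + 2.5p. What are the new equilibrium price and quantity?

Original equilibrium: p* = 112, q* = 494.5.
New equilibrium: 886.5 - 3.5p = 268.5 + 2.5p, so 618 = 6p and p' = 103; q' = 886.5 − 3.5(103) = 526.

p' = 103, q' = 526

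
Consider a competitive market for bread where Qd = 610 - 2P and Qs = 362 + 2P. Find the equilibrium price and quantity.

P* = 62, Q* = 486

Set Qd = Qs: 610 - 2P = 362 + 2P.
248 = 4P, so P* = 62.
Q* = 610 − 2(62) = 486.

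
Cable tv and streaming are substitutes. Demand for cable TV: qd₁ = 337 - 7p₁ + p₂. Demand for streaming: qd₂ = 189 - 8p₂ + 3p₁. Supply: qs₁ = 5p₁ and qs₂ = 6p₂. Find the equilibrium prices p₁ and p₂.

Market 1: 337 - 7p₁ + p₂ = 5p₁ → 12p₁ - p₂ = 337.
Market 2: 14p₂ - 3p₁ = 189.
Eliminating p₂: 14×(1) + 1×(2) gives 165p₁ = 4907, so p₁ = 4907/165.
Back-substitute into (2): p₂ = (189 + 3×4907/165) / 14 = 1093/55.

p₁ = 4907/165, p₂ = 1093/55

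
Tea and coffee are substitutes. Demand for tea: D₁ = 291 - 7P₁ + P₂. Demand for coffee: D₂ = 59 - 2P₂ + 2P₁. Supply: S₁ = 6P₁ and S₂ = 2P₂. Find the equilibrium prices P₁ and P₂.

P₁ = 24.46, P₂ = 26.98

Market 1: 291 - 7P₁ + P₂ = 6P₁ → 13P₁ - P₂ = 291.
Market 2: 4P₂ - 2P₁ = 59.
Eliminating P₂: 4×(1) + 1×(2) gives 50P₁ = 1223, so P₁ = 24.46.
Back-substitute into (2): P₂ = (59 + 2×24.46) / 4 = 26.98.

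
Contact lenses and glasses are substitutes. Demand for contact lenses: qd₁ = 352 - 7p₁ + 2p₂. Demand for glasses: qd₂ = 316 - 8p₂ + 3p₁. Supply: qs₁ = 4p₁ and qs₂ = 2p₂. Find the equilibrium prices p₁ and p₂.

p₁ = 519/13, p₂ = 1133/26

Market 1: 352 - 7p₁ + 2p₂ = 4p₁ → 11p₁ - 2p₂ = 352.
Market 2: 10p₂ - 3p₁ = 316.
Eliminating p₂: 10×(1) + 2×(2) gives 104p₁ = 4152, so p₁ = 519/13.
Back-substitute into (2): p₂ = (316 + 3×519/13) / 10 = 1133/26.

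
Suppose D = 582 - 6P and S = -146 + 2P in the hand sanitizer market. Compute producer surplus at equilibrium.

Producer surplus = 324

Equilibrium: 582 - 6P = -146 + 2P gives P* = 91, Q* = 36.
Supply starts at P = 73 (where S = 0).
PS = ½(91 − 73)(36) = 324.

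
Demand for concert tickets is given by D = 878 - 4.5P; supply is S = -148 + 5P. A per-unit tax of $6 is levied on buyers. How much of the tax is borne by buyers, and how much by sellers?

Pre-tax equilibrium: P* = 108, Q* = 392.
Tax on buyers shifts demand to D = 878 − 4.5(P + 6) = 851 - 4.5P.
851 - 4.5P = -148 + 5P gives seller price Ps = 1998/19; buyers pay Pb = 1998/19 + 6 = 2112/19.
New quantity: Q = 878 − 4.5(2112/19) = 7178/19.
Buyer burden = 2112/19 − 108 = 60/19; seller burden = 108 − 1998/19 = 54/19.

Buyers bear 60/19, sellers bear 54/19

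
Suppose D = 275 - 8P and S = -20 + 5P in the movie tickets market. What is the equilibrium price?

P* = 295/13

Set D = S: 275 - 8P = -20 + 5P.
295 = 13P, so P* = 295/13.
Q* = 275 − 8(295/13) = 1215/13.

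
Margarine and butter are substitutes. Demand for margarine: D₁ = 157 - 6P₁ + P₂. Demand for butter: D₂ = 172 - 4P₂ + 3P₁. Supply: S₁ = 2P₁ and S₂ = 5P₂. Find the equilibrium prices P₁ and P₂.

P₁ = 1585/69, P₂ = 1847/69

Market 1: 157 - 6P₁ + P₂ = 2P₁ → 8P₁ - P₂ = 157.
Market 2: 9P₂ - 3P₁ = 172.
Eliminating P₂: 9×(1) + 1×(2) gives 69P₁ = 1585, so P₁ = 1585/69.
Back-substitute into (2): P₂ = (172 + 3×1585/69) / 9 = 1847/69.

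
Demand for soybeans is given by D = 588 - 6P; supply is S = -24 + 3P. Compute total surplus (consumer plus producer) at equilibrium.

Equilibrium: 588 - 6P = -24 + 3P gives P* = 68, Q* = 180.
Demand choke price: P = 98; supply starts at P = 8.
CS = ½(98 − 68)(180) = 2700; PS = ½(68 − 8)(180) = 5400.

Total surplus = 8100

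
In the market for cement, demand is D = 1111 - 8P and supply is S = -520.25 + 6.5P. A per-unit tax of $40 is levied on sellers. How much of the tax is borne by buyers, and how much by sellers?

Pre-tax equilibrium: P* = 112.5, Q* = 211.
Tax on sellers shifts supply to S = -520.25 + 6.5(P − 40) = -780.25 + 6.5P.
1111 - 8P = -780.25 + 6.5P gives buyer price Pb = 7565/58; sellers receive Ps = 7565/58 − 40 = 5245/58.
New quantity: Q = 1111 − 8(7565/58) = 1959/29.
Buyer burden = 7565/58 − 112.5 = 520/29; seller burden = 112.5 − 5245/58 = 640/29.

Buyers bear 520/29, sellers bear 640/29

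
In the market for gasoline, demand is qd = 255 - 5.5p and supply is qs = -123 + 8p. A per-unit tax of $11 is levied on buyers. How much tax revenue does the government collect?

Tax revenue = 19349/27

Pre-tax equilibrium: p* = 28, q* = 101.
Tax on buyers shifts demand to qd = 255 − 5.5(p + 11) = 194.5 - 5.5p.
194.5 - 5.5p = -123 + 8p gives seller price ps = 635/27; buyers pay pb = 635/27 + 11 = 932/27.
New quantity: q = 255 − 5.5(932/27) = 1759/27.
Revenue = 11 × 1759/27 = 19349/27.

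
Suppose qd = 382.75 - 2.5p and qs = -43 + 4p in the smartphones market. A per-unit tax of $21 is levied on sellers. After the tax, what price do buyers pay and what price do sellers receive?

Buyers pay 2039/26, sellers receive 1493/26

Pre-tax equilibrium: p* = 65.5, q* = 219.
Tax on sellers shifts supply to qs = -43 + 4(p − 21) = -127 + 4p.
382.75 - 2.5p = -127 + 4p gives buyer price pb = 2039/26; sellers receive ps = 2039/26 − 21 = 1493/26.
New quantity: q = 382.75 − 2.5(2039/26) = 2427/13.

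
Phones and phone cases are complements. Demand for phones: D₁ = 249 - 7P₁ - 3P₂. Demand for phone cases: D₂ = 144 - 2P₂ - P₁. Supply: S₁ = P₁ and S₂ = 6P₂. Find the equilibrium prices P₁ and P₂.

P₁ = 1560/61, P₂ = 903/61

Market 1: 249 - 7P₁ - 3P₂ = P₁ → 8P₁ + 3P₂ = 249.
Market 2: 8P₂ + P₁ = 144.
Eliminating P₂: 8×(1) − 3×(2) gives 61P₁ = 1560, so P₁ = 1560/61.
Back-substitute into (2): P₂ = (144 − 1×1560/61) / 8 = 903/61.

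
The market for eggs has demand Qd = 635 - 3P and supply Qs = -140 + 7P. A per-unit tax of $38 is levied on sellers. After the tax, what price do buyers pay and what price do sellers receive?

Pre-tax equilibrium: P* = 77.5, Q* = 402.5.
Tax on sellers shifts supply to Qs = -140 + 7(P − 38) = -406 + 7P.
635 - 3P = -406 + 7P gives buyer price Pb = 104.1; sellers receive Ps = 104.1 − 38 = 66.1.
New quantity: Q = 635 − 3(104.1) = 322.7.

Buyers pay $104.1, sellers receive $66.1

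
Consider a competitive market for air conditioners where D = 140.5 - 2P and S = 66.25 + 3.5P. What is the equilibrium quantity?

Set D = S: 140.5 - 2P = 66.25 + 3.5P.
74.25 = 5.5P, so P* = 13.5.
Q* = 140.5 − 2(13.5) = 113.5.

Q* = 113.5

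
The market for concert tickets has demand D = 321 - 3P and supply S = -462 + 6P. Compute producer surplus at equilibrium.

Producer surplus = 300

Equilibrium: 321 - 3P = -462 + 6P gives P* = 87, Q* = 60.
Supply starts at P = 77 (where S = 0).
PS = ½(87 − 77)(60) = 300.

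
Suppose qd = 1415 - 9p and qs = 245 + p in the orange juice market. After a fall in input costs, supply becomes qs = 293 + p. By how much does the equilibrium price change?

Original equilibrium: p* = 117, q* = 362.
New equilibrium: 1415 - 9p = 293 + p, so 1122 = 10p and p' = 112.2; q' = 1415 − 9(112.2) = 405.2.
Change in price: 112.2 − 117 = -4.8.

Δp = -4.8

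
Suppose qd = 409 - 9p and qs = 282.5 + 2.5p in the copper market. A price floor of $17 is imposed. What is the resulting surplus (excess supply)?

Equilibrium price would be p* = 11, so the floor at 17 binds.
At p = 17: qd = 256, qs = 325.
Surplus = 325 − 256 = 69.

Surplus = 69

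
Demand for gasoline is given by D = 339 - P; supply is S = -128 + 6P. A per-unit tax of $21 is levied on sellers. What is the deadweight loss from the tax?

Deadweight loss = 189

Pre-tax equilibrium: P* = 467/7, Q* = 1906/7.
Tax on sellers shifts supply to S = -128 + 6(P − 21) = -254 + 6P.
339 - P = -254 + 6P gives buyer price Pb = 593/7; sellers receive Ps = 593/7 − 21 = 446/7.
New quantity: Q = 339 − 1(593/7) = 1780/7.
DWL = ½ × 21 × (1906/7 − 1780/7) = 189.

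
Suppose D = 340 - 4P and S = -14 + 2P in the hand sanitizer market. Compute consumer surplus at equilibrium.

Equilibrium: 340 - 4P = -14 + 2P gives P* = 59, Q* = 104.
Demand choke price (D = 0): P = 85.
CS = ½(85 − 59)(104) = 1352.

Consumer surplus = 1352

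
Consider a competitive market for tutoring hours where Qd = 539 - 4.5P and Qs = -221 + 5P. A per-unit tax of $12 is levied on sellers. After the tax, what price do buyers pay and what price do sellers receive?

Pre-tax equilibrium: P* = 80, Q* = 179.
Tax on sellers shifts supply to Qs = -221 + 5(P − 12) = -281 + 5P.
539 - 4.5P = -281 + 5P gives buyer price Pb = 1640/19; sellers receive Ps = 1640/19 − 12 = 1412/19.
New quantity: Q = 539 − 4.5(1640/19) = 2861/19.

Buyers pay 1640/19, sellers receive 1412/19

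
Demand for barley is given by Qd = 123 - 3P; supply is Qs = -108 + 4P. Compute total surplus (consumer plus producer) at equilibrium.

Total surplus = 168

Equilibrium: 123 - 3P = -108 + 4P gives P* = 33, Q* = 24.
Demand choke price: P = 41; supply starts at P = 27.
CS = ½(41 − 33)(24) = 96; PS = ½(33 − 27)(24) = 72.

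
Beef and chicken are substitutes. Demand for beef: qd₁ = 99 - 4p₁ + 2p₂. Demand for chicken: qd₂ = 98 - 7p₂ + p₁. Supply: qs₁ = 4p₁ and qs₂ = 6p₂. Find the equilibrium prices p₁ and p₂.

Market 1: 99 - 4p₁ + 2p₂ = 4p₁ → 8p₁ - 2p₂ = 99.
Market 2: 13p₂ - p₁ = 98.
Eliminating p₂: 13×(1) + 2×(2) gives 102p₁ = 1483, so p₁ = 1483/102.
Back-substitute into (2): p₂ = (98 + 1×1483/102) / 13 = 883/102.

p₁ = 1483/102, p₂ = 883/102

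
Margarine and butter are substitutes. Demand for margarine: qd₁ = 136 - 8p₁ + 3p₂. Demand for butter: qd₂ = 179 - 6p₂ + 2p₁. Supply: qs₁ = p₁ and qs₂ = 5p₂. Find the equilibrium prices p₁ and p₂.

p₁ = 2033/93, p₂ = 1883/93

Market 1: 136 - 8p₁ + 3p₂ = p₁ → 9p₁ - 3p₂ = 136.
Market 2: 11p₂ - 2p₁ = 179.
Eliminating p₂: 11×(1) + 3×(2) gives 93p₁ = 2033, so p₁ = 2033/93.
Back-substitute into (2): p₂ = (179 + 2×2033/93) / 11 = 1883/93.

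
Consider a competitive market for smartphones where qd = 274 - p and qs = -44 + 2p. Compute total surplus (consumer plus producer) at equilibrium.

Total surplus = 21168

Equilibrium: 274 - p = -44 + 2p gives p* = 106, q* = 168.
Demand choke price: p = 274; supply starts at p = 22.
CS = ½(274 − 106)(168) = 14112; PS = ½(106 − 22)(168) = 7056.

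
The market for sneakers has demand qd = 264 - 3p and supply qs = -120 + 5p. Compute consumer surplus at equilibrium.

Equilibrium: 264 - 3p = -120 + 5p gives p* = 48, q* = 120.
Demand choke price (qd = 0): p = 88.
CS = ½(88 − 48)(120) = 2400.

Consumer surplus = 2400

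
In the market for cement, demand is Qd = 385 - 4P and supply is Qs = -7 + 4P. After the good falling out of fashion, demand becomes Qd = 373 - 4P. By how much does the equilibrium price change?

ΔP = -1.5

Original equilibrium: P* = 49, Q* = 189.
New equilibrium: 373 - 4P = -7 + 4P, so 380 = 8P and P' = 47.5; Q' = 373 − 4(47.5) = 183.
Change in price: 47.5 − 49 = -1.5.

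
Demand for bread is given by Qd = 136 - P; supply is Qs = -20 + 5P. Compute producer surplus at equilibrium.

Producer surplus = 1210

Equilibrium: 136 - P = -20 + 5P gives P* = 26, Q* = 110.
Supply starts at P = 4 (where Qs = 0).
PS = ½(26 − 4)(110) = 1210.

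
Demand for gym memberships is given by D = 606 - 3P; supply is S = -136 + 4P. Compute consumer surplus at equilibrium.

Consumer surplus = 13824

Equilibrium: 606 - 3P = -136 + 4P gives P* = 106, Q* = 288.
Demand choke price (D = 0): P = 202.
CS = ½(202 − 106)(288) = 13824.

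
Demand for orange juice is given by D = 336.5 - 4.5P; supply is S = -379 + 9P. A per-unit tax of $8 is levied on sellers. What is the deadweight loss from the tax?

Pre-tax equilibrium: P* = 53, Q* = 98.
Tax on sellers shifts supply to S = -379 + 9(P − 8) = -451 + 9P.
336.5 - 4.5P = -451 + 9P gives buyer price Pb = 175/3; sellers receive Ps = 175/3 − 8 = 151/3.
New quantity: Q = 336.5 − 4.5(175/3) = 74.
DWL = ½ × 8 × (98 − 74) = 96.

Deadweight loss = 96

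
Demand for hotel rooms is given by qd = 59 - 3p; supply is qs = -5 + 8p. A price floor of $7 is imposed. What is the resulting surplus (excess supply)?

Surplus = 13

Equilibrium price would be p* = 64/11, so the floor at 7 binds.
At p = 7: qd = 38, qs = 51.
Surplus = 51 − 38 = 13.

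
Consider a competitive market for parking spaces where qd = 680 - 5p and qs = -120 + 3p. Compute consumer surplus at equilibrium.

Equilibrium: 680 - 5p = -120 + 3p gives p* = 100, q* = 180.
Demand choke price (qd = 0): p = 136.
CS = ½(136 − 100)(180) = 3240.

Consumer surplus = 3240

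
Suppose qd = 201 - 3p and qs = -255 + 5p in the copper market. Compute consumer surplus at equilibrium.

Consumer surplus = 150

Equilibrium: 201 - 3p = -255 + 5p gives p* = 57, q* = 30.
Demand choke price (qd = 0): p = 67.
CS = ½(67 − 57)(30) = 150.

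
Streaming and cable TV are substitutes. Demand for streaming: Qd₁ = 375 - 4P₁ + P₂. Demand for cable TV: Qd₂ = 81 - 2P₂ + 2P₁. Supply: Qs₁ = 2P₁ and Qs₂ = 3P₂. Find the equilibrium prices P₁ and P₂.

P₁ = 489/7, P₂ = 309/7

Market 1: 375 - 4P₁ + P₂ = 2P₁ → 6P₁ - P₂ = 375.
Market 2: 5P₂ - 2P₁ = 81.
Eliminating P₂: 5×(1) + 1×(2) gives 28P₁ = 1956, so P₁ = 489/7.
Back-substitute into (2): P₂ = (81 + 2×489/7) / 5 = 309/7.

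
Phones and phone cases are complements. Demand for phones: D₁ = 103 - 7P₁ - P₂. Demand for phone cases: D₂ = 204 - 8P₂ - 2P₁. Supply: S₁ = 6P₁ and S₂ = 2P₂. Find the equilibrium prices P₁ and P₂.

P₁ = 6.453125, P₂ = 19.109375

Market 1: 103 - 7P₁ - P₂ = 6P₁ → 13P₁ + P₂ = 103.
Market 2: 10P₂ + 2P₁ = 204.
Eliminating P₂: 10×(1) − 1×(2) gives 128P₁ = 826, so P₁ = 6.453125.
Back-substitute into (2): P₂ = (204 − 2×6.453125) / 10 = 19.109375.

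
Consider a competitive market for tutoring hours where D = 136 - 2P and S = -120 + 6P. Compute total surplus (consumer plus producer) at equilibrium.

Total surplus = 1728

Equilibrium: 136 - 2P = -120 + 6P gives P* = 32, Q* = 72.
Demand choke price: P = 68; supply starts at P = 20.
CS = ½(68 − 32)(72) = 1296; PS = ½(32 − 20)(72) = 432.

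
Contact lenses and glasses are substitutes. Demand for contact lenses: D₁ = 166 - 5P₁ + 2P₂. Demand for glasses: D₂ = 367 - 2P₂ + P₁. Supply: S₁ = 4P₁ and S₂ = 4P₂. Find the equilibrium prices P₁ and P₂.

Market 1: 166 - 5P₁ + 2P₂ = 4P₁ → 9P₁ - 2P₂ = 166.
Market 2: 6P₂ - P₁ = 367.
Eliminating P₂: 6×(1) + 2×(2) gives 52P₁ = 1730, so P₁ = 865/26.
Back-substitute into (2): P₂ = (367 + 1×865/26) / 6 = 3469/52.

P₁ = 865/26, P₂ = 3469/52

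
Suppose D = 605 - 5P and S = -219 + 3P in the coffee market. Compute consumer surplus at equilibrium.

Consumer surplus = 810

Equilibrium: 605 - 5P = -219 + 3P gives P* = 103, Q* = 90.
Demand choke price (D = 0): P = 121.
CS = ½(121 − 103)(90) = 810.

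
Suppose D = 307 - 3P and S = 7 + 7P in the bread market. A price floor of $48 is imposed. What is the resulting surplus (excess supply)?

Equilibrium price would be P* = 30, so the floor at 48 binds.
At P = 48: D = 163, S = 343.
Surplus = 343 − 163 = 180.

Surplus = 180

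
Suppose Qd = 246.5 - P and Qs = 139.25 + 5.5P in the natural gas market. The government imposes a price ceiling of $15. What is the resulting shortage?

Shortage = 9.75

Equilibrium price would be P* = 16.5, so the ceiling at 15 binds.
At P = 15: Qd = 246.5 − 1(15) = 231.5, Qs = 139.25 + 5.5(15) = 221.75.
Shortage = 231.5 − 221.75 = 9.75.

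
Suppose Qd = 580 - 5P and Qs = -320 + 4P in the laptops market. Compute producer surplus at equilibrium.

Equilibrium: 580 - 5P = -320 + 4P gives P* = 100, Q* = 80.
Supply starts at P = 80 (where Qs = 0).
PS = ½(100 − 80)(80) = 800.

Producer surplus = 800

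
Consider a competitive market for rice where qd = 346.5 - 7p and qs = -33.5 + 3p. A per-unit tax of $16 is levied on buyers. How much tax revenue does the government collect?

Pre-tax equilibrium: p* = 38, q* = 80.5.
Tax on buyers shifts demand to qd = 346.5 − 7(p + 16) = 234.5 - 7p.
234.5 - 7p = -33.5 + 3p gives seller price ps = 26.8; buyers pay pb = 26.8 + 16 = 42.8.
New quantity: q = 346.5 − 7(42.8) = 46.9.
Revenue = 16 × 46.9 = 750.4.

Tax revenue = 750.4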